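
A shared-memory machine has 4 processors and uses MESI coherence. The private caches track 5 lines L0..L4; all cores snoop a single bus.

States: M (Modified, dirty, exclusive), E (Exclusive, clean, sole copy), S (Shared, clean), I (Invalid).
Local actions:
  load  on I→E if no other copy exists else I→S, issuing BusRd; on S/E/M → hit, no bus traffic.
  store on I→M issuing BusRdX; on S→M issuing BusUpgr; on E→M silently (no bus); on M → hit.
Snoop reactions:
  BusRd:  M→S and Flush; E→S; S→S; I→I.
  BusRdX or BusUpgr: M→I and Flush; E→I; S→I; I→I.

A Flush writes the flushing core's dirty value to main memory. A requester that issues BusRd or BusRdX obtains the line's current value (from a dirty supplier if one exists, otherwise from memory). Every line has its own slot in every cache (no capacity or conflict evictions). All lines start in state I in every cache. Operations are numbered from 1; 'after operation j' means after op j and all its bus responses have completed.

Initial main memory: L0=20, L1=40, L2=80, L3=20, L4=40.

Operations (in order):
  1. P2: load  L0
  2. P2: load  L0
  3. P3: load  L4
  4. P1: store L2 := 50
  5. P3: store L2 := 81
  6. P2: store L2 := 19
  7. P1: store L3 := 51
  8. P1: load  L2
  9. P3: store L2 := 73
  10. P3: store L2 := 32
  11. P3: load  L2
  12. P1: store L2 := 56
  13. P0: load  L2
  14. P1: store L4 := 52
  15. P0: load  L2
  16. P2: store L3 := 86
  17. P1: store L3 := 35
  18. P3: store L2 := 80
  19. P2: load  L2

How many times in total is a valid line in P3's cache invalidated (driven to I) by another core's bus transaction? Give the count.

invalidations = 3

step 1: P2: load  L0  ⟶  IIEI  (L0)  txn=BusRd  M[L0]=20
step 2: P2: load  L0  ⟶  IIEI  (L0)  txn=∅  M[L0]=20
step 3: P3: load  L4  ⟶  IIIE  (L4)  txn=BusRd  M[L4]=40
step 4: P1: store L2 := 50  ⟶  IMII  (L2)  txn=BusRdX  M[L2]=80
step 5: P3: store L2 := 81  ⟶  IIIM  (L2)  txn=BusRdX+Flush  M[L2]=50
step 6: P2: store L2 := 19  ⟶  IIMI  (L2)  txn=BusRdX+Flush  M[L2]=81
step 7: P1: store L3 := 51  ⟶  IMII  (L3)  txn=BusRdX  M[L3]=20
step 8: P1: load  L2  ⟶  ISSI  (L2)  txn=BusRd+Flush  M[L2]=19
step 9: P3: store L2 := 73  ⟶  IIIM  (L2)  txn=BusRdX  M[L2]=19
step 10: P3: store L2 := 32  ⟶  IIIM  (L2)  txn=∅  M[L2]=19
step 11: P3: load  L2  ⟶  IIIM  (L2)  txn=∅  M[L2]=19
step 12: P1: store L2 := 56  ⟶  IMII  (L2)  txn=BusRdX+Flush  M[L2]=32
step 13: P0: load  L2  ⟶  SSII  (L2)  txn=BusRd+Flush  M[L2]=56
step 14: P1: store L4 := 52  ⟶  IMII  (L4)  txn=BusRdX  M[L4]=40
step 15: P0: load  L2  ⟶  SSII  (L2)  txn=∅  M[L2]=56
step 16: P2: store L3 := 86  ⟶  IIMI  (L3)  txn=BusRdX+Flush  M[L3]=51
step 17: P1: store L3 := 35  ⟶  IMII  (L3)  txn=BusRdX+Flush  M[L3]=86
step 18: P3: store L2 := 80  ⟶  IIIM  (L2)  txn=BusRdX  M[L2]=56
step 19: P2: load  L2  ⟶  IISS  (L2)  txn=BusRd+Flush  M[L2]=80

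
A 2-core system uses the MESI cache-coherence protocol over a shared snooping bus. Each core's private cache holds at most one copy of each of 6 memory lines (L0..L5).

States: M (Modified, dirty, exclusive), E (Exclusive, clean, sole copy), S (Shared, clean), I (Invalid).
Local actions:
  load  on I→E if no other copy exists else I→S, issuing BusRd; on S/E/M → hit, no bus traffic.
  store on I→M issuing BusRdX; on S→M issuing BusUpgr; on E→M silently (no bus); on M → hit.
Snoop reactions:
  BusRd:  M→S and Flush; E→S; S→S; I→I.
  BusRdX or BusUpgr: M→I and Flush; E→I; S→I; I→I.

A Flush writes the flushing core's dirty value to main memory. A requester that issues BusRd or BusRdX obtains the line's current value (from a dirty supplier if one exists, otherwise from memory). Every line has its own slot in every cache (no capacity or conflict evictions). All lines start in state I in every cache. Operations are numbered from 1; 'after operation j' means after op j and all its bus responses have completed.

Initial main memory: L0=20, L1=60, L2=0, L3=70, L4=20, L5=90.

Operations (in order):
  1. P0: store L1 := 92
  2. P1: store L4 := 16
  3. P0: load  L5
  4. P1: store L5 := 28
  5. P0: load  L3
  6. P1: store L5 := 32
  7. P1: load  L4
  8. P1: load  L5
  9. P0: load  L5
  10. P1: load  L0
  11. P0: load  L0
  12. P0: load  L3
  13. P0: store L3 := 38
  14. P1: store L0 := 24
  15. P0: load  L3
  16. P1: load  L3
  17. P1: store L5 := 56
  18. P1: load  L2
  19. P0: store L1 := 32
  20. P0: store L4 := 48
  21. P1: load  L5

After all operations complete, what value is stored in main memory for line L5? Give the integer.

memory[L5] = 32

  op1 P0: store L1 := 92 → M/I on L1; bus BusRdX; mem=60
  op2 P1: store L4 := 16 → I/M on L4; bus BusRdX; mem=20
  op3 P0: load  L5 → E/I on L5; bus BusRd; mem=90
  op4 P1: store L5 := 28 → I/M on L5; bus BusRdX; mem=90
  op5 P0: load  L3 → E/I on L3; bus BusRd; mem=70
  op6 P1: store L5 := 32 → I/M on L5; bus (none); mem=90
  op7 P1: load  L4 → I/M on L4; bus (none); mem=20
  op8 P1: load  L5 → I/M on L5; bus (none); mem=90
  op9 P0: load  L5 → S/S on L5; bus BusRd Flush; mem=32
  op10 P1: load  L0 → I/E on L0; bus BusRd; mem=20
  op11 P0: load  L0 → S/S on L0; bus BusRd; mem=20
  op12 P0: load  L3 → E/I on L3; bus (none); mem=70
  op13 P0: store L3 := 38 → M/I on L3; bus (none); mem=70
  op14 P1: store L0 := 24 → I/M on L0; bus BusUpgr; mem=20
  op15 P0: load  L3 → M/I on L3; bus (none); mem=70
  op16 P1: load  L3 → S/S on L3; bus BusRd Flush; mem=38
  op17 P1: store L5 := 56 → I/M on L5; bus BusUpgr; mem=32
  op18 P1: load  L2 → I/E on L2; bus BusRd; mem=0
  op19 P0: store L1 := 32 → M/I on L1; bus (none); mem=60
  op20 P0: store L4 := 48 → M/I on L4; bus BusRdX Flush; mem=16
  op21 P1: load  L5 → I/M on L5; bus (none); mem=32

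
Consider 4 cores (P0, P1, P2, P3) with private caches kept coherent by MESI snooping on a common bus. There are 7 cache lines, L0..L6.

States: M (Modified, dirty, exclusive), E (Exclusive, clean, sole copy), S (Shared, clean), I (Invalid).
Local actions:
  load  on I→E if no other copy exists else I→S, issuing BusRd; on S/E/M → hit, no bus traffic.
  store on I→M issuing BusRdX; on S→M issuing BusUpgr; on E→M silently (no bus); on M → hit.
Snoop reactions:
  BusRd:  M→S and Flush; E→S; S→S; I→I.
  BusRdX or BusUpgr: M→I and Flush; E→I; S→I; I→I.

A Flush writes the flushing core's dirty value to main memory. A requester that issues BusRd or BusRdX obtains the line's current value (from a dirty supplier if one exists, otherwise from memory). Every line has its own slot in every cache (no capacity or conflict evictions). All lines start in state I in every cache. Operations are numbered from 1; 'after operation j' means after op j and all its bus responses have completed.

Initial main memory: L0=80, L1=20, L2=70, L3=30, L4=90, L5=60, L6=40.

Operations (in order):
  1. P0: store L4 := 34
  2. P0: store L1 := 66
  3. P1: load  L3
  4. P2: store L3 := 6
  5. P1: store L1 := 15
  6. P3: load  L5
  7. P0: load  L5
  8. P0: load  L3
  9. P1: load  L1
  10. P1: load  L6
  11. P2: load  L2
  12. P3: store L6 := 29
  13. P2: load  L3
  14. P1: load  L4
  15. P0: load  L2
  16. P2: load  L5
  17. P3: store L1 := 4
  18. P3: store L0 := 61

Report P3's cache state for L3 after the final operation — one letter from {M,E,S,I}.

state = I

[1] P0: store L4 := 34 | P0:M(34), P1:I, P2:I, P3:I | bus: BusRdX
[2] P0: store L1 := 66 | P0:M(66), P1:I, P2:I, P3:I | bus: BusRdX
[3] P1: load  L3 | P0:I, P1:E(30), P2:I, P3:I | bus: BusRd
[4] P2: store L3 := 6 | P0:I, P1:I, P2:M(6), P3:I | bus: BusRdX
[5] P1: store L1 := 15 | P0:I, P1:M(15), P2:I, P3:I | bus: BusRdX,Flush
[6] P3: load  L5 | P0:I, P1:I, P2:I, P3:E(60) | bus: BusRd
[7] P0: load  L5 | P0:S(60), P1:I, P2:I, P3:S(60) | bus: BusRd
[8] P0: load  L3 | P0:S(6), P1:I, P2:S(6), P3:I | bus: BusRd,Flush
[9] P1: load  L1 | P0:I, P1:M(15), P2:I, P3:I | bus: none
[10] P1: load  L6 | P0:I, P1:E(40), P2:I, P3:I | bus: BusRd
[11] P2: load  L2 | P0:I, P1:I, P2:E(70), P3:I | bus: BusRd
[12] P3: store L6 := 29 | P0:I, P1:I, P2:I, P3:M(29) | bus: BusRdX
[13] P2: load  L3 | P0:S(6), P1:I, P2:S(6), P3:I | bus: none
[14] P1: load  L4 | P0:S(34), P1:S(34), P2:I, P3:I | bus: BusRd,Flush
[15] P0: load  L2 | P0:S(70), P1:I, P2:S(70), P3:I | bus: BusRd
[16] P2: load  L5 | P0:S(60), P1:I, P2:S(60), P3:S(60) | bus: BusRd
[17] P3: store L1 := 4 | P0:I, P1:I, P2:I, P3:M(4) | bus: BusRdX,Flush
[18] P3: store L0 := 61 | P0:I, P1:I, P2:I, P3:M(61) | bus: BusRdX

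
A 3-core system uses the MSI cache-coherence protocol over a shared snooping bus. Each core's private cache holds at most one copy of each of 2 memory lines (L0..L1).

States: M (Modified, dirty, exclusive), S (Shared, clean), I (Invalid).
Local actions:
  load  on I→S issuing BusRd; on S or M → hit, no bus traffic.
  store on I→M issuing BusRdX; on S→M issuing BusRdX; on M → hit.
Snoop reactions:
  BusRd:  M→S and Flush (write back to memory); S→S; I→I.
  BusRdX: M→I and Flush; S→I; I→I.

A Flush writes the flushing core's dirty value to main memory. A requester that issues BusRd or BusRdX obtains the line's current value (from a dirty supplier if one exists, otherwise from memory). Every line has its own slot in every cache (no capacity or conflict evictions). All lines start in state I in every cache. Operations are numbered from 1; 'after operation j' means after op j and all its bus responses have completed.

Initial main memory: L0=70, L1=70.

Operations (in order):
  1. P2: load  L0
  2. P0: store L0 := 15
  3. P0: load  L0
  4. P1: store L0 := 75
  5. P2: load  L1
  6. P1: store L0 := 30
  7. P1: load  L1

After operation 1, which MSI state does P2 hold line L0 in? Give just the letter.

state = S

[1] P2: load  L0 | P0:I, P1:I, P2:S(70) | bus: BusRd
[2] P0: store L0 := 15 | P0:M(15), P1:I, P2:I | bus: BusRdX
[3] P0: load  L0 | P0:M(15), P1:I, P2:I | bus: none
[4] P1: store L0 := 75 | P0:I, P1:M(75), P2:I | bus: BusRdX,Flush
[5] P2: load  L1 | P0:I, P1:I, P2:S(70) | bus: BusRd
[6] P1: store L0 := 30 | P0:I, P1:M(30), P2:I | bus: none
[7] P1: load  L1 | P0:I, P1:S(70), P2:S(70) | bus: BusRd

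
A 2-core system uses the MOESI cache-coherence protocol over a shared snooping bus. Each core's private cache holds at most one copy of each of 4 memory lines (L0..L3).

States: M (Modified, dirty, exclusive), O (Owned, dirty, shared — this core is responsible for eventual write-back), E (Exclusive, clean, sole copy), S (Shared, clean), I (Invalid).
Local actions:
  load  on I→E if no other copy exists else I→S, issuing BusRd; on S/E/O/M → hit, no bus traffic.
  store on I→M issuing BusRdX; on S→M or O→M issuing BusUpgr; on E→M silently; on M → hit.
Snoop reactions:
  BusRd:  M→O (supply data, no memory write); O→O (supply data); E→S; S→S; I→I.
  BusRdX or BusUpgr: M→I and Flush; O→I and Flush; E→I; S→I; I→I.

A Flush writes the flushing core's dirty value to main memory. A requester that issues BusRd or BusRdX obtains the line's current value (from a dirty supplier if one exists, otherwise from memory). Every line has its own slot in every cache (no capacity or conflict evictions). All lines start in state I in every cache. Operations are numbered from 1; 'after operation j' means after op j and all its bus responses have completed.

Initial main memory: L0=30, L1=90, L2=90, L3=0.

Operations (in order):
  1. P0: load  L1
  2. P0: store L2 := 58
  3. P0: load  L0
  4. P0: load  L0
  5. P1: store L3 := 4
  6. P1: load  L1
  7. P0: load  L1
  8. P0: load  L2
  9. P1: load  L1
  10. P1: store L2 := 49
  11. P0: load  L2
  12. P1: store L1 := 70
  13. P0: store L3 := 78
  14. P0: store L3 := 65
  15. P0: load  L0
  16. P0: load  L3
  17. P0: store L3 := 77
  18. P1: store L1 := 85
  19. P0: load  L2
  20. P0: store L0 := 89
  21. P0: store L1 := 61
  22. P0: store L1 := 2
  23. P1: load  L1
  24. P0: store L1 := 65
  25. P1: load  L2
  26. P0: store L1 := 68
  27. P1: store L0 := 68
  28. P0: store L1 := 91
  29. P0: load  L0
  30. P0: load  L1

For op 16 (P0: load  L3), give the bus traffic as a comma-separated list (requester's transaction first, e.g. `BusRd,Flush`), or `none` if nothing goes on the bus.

bus = none

step 1: P0: load  L1  ⟶  EI  (L1)  txn=BusRd  M[L1]=90
step 2: P0: store L2 := 58  ⟶  MI  (L2)  txn=BusRdX  M[L2]=90
step 3: P0: load  L0  ⟶  EI  (L0)  txn=BusRd  M[L0]=30
step 4: P0: load  L0  ⟶  EI  (L0)  txn=∅  M[L0]=30
step 5: P1: store L3 := 4  ⟶  IM  (L3)  txn=BusRdX  M[L3]=0
step 6: P1: load  L1  ⟶  SS  (L1)  txn=BusRd  M[L1]=90
step 7: P0: load  L1  ⟶  SS  (L1)  txn=∅  M[L1]=90
step 8: P0: load  L2  ⟶  MI  (L2)  txn=∅  M[L2]=90
step 9: P1: load  L1  ⟶  SS  (L1)  txn=∅  M[L1]=90
step 10: P1: store L2 := 49  ⟶  IM  (L2)  txn=BusRdX+Flush  M[L2]=58
step 11: P0: load  L2  ⟶  SO  (L2)  txn=BusRd  M[L2]=58
step 12: P1: store L1 := 70  ⟶  IM  (L1)  txn=BusUpgr  M[L1]=90
step 13: P0: store L3 := 78  ⟶  MI  (L3)  txn=BusRdX+Flush  M[L3]=4
step 14: P0: store L3 := 65  ⟶  MI  (L3)  txn=∅  M[L3]=4
step 15: P0: load  L0  ⟶  EI  (L0)  txn=∅  M[L0]=30
step 16: P0: load  L3  ⟶  MI  (L3)  txn=∅  M[L3]=4
step 17: P0: store L3 := 77  ⟶  MI  (L3)  txn=∅  M[L3]=4
step 18: P1: store L1 := 85  ⟶  IM  (L1)  txn=∅  M[L1]=90
step 19: P0: load  L2  ⟶  SO  (L2)  txn=∅  M[L2]=58
step 20: P0: store L0 := 89  ⟶  MI  (L0)  txn=∅  M[L0]=30
step 21: P0: store L1 := 61  ⟶  MI  (L1)  txn=BusRdX+Flush  M[L1]=85
step 22: P0: store L1 := 2  ⟶  MI  (L1)  txn=∅  M[L1]=85
step 23: P1: load  L1  ⟶  OS  (L1)  txn=BusRd  M[L1]=85
step 24: P0: store L1 := 65  ⟶  MI  (L1)  txn=BusUpgr  M[L1]=85
step 25: P1: load  L2  ⟶  SO  (L2)  txn=∅  M[L2]=58
step 26: P0: store L1 := 68  ⟶  MI  (L1)  txn=∅  M[L1]=85
step 27: P1: store L0 := 68  ⟶  IM  (L0)  txn=BusRdX+Flush  M[L0]=89
step 28: P0: store L1 := 91  ⟶  MI  (L1)  txn=∅  M[L1]=85
step 29: P0: load  L0  ⟶  SO  (L0)  txn=BusRd  M[L0]=89
step 30: P0: load  L1  ⟶  MI  (L1)  txn=∅  M[L1]=85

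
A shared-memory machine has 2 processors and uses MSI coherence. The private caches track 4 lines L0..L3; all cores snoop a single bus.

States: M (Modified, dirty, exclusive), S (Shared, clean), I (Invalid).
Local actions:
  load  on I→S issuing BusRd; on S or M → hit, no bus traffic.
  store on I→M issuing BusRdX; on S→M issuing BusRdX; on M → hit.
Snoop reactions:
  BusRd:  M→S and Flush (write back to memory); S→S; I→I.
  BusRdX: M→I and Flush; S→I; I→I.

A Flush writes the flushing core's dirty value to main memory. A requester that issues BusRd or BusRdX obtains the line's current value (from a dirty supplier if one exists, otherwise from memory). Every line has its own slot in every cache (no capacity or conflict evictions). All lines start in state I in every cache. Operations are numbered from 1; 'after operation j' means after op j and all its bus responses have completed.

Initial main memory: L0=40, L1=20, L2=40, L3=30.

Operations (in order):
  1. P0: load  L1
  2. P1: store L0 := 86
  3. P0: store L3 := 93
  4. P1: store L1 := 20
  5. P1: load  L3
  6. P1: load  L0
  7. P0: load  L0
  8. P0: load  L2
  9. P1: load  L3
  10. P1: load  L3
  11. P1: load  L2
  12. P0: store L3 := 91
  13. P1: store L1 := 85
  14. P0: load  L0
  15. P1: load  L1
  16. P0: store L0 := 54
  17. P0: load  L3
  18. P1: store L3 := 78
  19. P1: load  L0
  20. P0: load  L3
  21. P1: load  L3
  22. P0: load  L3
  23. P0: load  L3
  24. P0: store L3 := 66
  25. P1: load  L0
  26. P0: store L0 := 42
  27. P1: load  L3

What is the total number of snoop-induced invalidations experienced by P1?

invalidations = 4

1. P0: load  L1  bus=[BusRd]  L1: P0=S P1=I  mem[L1]=20
2. P1: store L0 := 86  bus=[BusRdX]  L0: P0=I P1=M  mem[L0]=40
3. P0: store L3 := 93  bus=[BusRdX]  L3: P0=M P1=I  mem[L3]=30
4. P1: store L1 := 20  bus=[BusRdX]  L1: P0=I P1=M  mem[L1]=20
5. P1: load  L3  bus=[BusRd,Flush]  L3: P0=S P1=S  mem[L3]=93
6. P1: load  L0  bus=[-]  L0: P0=I P1=M  mem[L0]=40
7. P0: load  L0  bus=[BusRd,Flush]  L0: P0=S P1=S  mem[L0]=86
8. P0: load  L2  bus=[BusRd]  L2: P0=S P1=I  mem[L2]=40
9. P1: load  L3  bus=[-]  L3: P0=S P1=S  mem[L3]=93
10. P1: load  L3  bus=[-]  L3: P0=S P1=S  mem[L3]=93
11. P1: load  L2  bus=[BusRd]  L2: P0=S P1=S  mem[L2]=40
12. P0: store L3 := 91  bus=[BusRdX]  L3: P0=M P1=I  mem[L3]=93
13. P1: store L1 := 85  bus=[-]  L1: P0=I P1=M  mem[L1]=20
14. P0: load  L0  bus=[-]  L0: P0=S P1=S  mem[L0]=86
15. P1: load  L1  bus=[-]  L1: P0=I P1=M  mem[L1]=20
16. P0: store L0 := 54  bus=[BusRdX]  L0: P0=M P1=I  mem[L0]=86
17. P0: load  L3  bus=[-]  L3: P0=M P1=I  mem[L3]=93
18. P1: store L3 := 78  bus=[BusRdX,Flush]  L3: P0=I P1=M  mem[L3]=91
19. P1: load  L0  bus=[BusRd,Flush]  L0: P0=S P1=S  mem[L0]=54
20. P0: load  L3  bus=[BusRd,Flush]  L3: P0=S P1=S  mem[L3]=78
21. P1: load  L3  bus=[-]  L3: P0=S P1=S  mem[L3]=78
22. P0: load  L3  bus=[-]  L3: P0=S P1=S  mem[L3]=78
23. P0: load  L3  bus=[-]  L3: P0=S P1=S  mem[L3]=78
24. P0: store L3 := 66  bus=[BusRdX]  L3: P0=M P1=I  mem[L3]=78
25. P1: load  L0  bus=[-]  L0: P0=S P1=S  mem[L0]=54
26. P0: store L0 := 42  bus=[BusRdX]  L0: P0=M P1=I  mem[L0]=54
27. P1: load  L3  bus=[BusRd,Flush]  L3: P0=S P1=S  mem[L3]=66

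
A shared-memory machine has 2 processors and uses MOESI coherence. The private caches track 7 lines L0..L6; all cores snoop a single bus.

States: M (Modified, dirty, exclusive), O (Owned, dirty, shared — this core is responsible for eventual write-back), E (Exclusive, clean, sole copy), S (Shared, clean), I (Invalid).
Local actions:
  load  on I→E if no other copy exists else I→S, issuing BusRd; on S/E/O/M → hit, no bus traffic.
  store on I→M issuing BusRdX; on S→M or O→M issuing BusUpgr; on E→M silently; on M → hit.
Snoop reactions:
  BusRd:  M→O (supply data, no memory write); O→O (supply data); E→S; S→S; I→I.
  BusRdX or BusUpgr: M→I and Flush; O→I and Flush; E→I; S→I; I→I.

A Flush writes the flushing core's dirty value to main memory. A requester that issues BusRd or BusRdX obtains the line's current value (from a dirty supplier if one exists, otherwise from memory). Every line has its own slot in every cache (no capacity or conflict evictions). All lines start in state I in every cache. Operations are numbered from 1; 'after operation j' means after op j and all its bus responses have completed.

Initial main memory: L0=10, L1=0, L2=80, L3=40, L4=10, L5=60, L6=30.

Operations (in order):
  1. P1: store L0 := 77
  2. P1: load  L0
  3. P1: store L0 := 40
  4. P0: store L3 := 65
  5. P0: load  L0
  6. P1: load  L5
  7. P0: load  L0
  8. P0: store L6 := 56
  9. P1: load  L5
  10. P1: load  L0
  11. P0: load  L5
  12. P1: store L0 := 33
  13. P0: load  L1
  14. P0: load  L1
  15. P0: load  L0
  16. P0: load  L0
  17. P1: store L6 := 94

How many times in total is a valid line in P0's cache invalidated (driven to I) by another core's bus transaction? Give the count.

[1] P1: store L0 := 77 | P0:I, P1:M(77) | bus: BusRdX
[2] P1: load  L0 | P0:I, P1:M(77) | bus: none
[3] P1: store L0 := 40 | P0:I, P1:M(40) | bus: none
[4] P0: store L3 := 65 | P0:M(65), P1:I | bus: BusRdX
[5] P0: load  L0 | P0:S(40), P1:O(40) | bus: BusRd
[6] P1: load  L5 | P0:I, P1:E(60) | bus: BusRd
[7] P0: load  L0 | P0:S(40), P1:O(40) | bus: none
[8] P0: store L6 := 56 | P0:M(56), P1:I | bus: BusRdX
[9] P1: load  L5 | P0:I, P1:E(60) | bus: none
[10] P1: load  L0 | P0:S(40), P1:O(40) | bus: none
[11] P0: load  L5 | P0:S(60), P1:S(60) | bus: BusRd
[12] P1: store L0 := 33 | P0:I, P1:M(33) | bus: BusUpgr
[13] P0: load  L1 | P0:E(0), P1:I | bus: BusRd
[14] P0: load  L1 | P0:E(0), P1:I | bus: none
[15] P0: load  L0 | P0:S(33), P1:O(33) | bus: BusRd
[16] P0: load  L0 | P0:S(33), P1:O(33) | bus: none
[17] P1: store L6 := 94 | P0:I, P1:M(94) | bus: BusRdX,Flush

invalidations = 2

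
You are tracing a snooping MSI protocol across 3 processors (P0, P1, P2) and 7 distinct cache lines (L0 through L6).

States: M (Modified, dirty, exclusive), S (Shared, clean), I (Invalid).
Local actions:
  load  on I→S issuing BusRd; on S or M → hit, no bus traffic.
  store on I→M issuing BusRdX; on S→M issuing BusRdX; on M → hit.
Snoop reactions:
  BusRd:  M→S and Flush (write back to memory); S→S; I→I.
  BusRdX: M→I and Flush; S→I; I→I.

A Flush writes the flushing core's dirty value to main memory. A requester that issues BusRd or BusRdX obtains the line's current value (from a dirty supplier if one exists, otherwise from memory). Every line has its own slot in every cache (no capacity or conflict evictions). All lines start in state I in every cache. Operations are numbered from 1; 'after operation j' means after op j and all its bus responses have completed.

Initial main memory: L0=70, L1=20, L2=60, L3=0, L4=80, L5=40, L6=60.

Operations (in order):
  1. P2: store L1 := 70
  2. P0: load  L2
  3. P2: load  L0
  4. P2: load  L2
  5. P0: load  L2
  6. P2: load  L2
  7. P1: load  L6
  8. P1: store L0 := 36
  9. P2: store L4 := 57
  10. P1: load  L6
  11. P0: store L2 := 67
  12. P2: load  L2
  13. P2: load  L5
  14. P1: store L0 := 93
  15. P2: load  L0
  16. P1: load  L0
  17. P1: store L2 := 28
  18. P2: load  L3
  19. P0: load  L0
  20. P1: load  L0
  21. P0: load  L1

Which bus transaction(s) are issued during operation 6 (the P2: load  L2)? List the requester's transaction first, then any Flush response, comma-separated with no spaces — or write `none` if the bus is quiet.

1. P2: store L1 := 70  bus=[BusRdX]  L1: P0=I P1=I P2=M  mem[L1]=20
2. P0: load  L2  bus=[BusRd]  L2: P0=S P1=I P2=I  mem[L2]=60
3. P2: load  L0  bus=[BusRd]  L0: P0=I P1=I P2=S  mem[L0]=70
4. P2: load  L2  bus=[BusRd]  L2: P0=S P1=I P2=S  mem[L2]=60
5. P0: load  L2  bus=[-]  L2: P0=S P1=I P2=S  mem[L2]=60
6. P2: load  L2  bus=[-]  L2: P0=S P1=I P2=S  mem[L2]=60
7. P1: load  L6  bus=[BusRd]  L6: P0=I P1=S P2=I  mem[L6]=60
8. P1: store L0 := 36  bus=[BusRdX]  L0: P0=I P1=M P2=I  mem[L0]=70
9. P2: store L4 := 57  bus=[BusRdX]  L4: P0=I P1=I P2=M  mem[L4]=80
10. P1: load  L6  bus=[-]  L6: P0=I P1=S P2=I  mem[L6]=60
11. P0: store L2 := 67  bus=[BusRdX]  L2: P0=M P1=I P2=I  mem[L2]=60
12. P2: load  L2  bus=[BusRd,Flush]  L2: P0=S P1=I P2=S  mem[L2]=67
13. P2: load  L5  bus=[BusRd]  L5: P0=I P1=I P2=S  mem[L5]=40
14. P1: store L0 := 93  bus=[-]  L0: P0=I P1=M P2=I  mem[L0]=70
15. P2: load  L0  bus=[BusRd,Flush]  L0: P0=I P1=S P2=S  mem[L0]=93
16. P1: load  L0  bus=[-]  L0: P0=I P1=S P2=S  mem[L0]=93
17. P1: store L2 := 28  bus=[BusRdX]  L2: P0=I P1=M P2=I  mem[L2]=67
18. P2: load  L3  bus=[BusRd]  L3: P0=I P1=I P2=S  mem[L3]=0
19. P0: load  L0  bus=[BusRd]  L0: P0=S P1=S P2=S  mem[L0]=93
20. P1: load  L0  bus=[-]  L0: P0=S P1=S P2=S  mem[L0]=93
21. P0: load  L1  bus=[BusRd,Flush]  L1: P0=S P1=I P2=S  mem[L1]=70

bus = none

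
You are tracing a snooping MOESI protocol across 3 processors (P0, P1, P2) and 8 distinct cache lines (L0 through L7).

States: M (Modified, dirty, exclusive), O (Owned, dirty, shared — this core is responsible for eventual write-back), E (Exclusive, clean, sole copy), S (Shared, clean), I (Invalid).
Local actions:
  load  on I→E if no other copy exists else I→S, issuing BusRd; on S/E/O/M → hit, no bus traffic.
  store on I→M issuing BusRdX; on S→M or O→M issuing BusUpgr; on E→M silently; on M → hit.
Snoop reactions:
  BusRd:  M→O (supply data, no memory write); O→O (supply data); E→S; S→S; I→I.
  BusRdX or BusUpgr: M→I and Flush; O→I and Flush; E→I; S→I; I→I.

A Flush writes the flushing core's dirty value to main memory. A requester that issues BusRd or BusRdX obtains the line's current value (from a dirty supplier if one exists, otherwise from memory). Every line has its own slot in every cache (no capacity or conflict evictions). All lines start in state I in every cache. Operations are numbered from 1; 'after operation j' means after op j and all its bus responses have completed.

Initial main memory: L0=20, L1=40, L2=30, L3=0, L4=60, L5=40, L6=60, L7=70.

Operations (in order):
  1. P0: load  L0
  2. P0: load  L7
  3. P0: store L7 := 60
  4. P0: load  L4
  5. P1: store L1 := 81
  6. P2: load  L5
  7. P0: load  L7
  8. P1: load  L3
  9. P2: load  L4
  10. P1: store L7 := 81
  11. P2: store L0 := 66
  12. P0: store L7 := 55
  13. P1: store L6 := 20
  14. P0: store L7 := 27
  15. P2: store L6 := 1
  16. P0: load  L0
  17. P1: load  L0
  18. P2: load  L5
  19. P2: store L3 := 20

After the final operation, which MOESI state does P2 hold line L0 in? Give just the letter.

state = O

  op1 P0: load  L0 → E/I/I on L0; bus BusRd; mem=20
  op2 P0: load  L7 → E/I/I on L7; bus BusRd; mem=70
  op3 P0: store L7 := 60 → M/I/I on L7; bus (none); mem=70
  op4 P0: load  L4 → E/I/I on L4; bus BusRd; mem=60
  op5 P1: store L1 := 81 → I/M/I on L1; bus BusRdX; mem=40
  op6 P2: load  L5 → I/I/E on L5; bus BusRd; mem=40
  op7 P0: load  L7 → M/I/I on L7; bus (none); mem=70
  op8 P1: load  L3 → I/E/I on L3; bus BusRd; mem=0
  op9 P2: load  L4 → S/I/S on L4; bus BusRd; mem=60
  op10 P1: store L7 := 81 → I/M/I on L7; bus BusRdX Flush; mem=60
  op11 P2: store L0 := 66 → I/I/M on L0; bus BusRdX; mem=20
  op12 P0: store L7 := 55 → M/I/I on L7; bus BusRdX Flush; mem=81
  op13 P1: store L6 := 20 → I/M/I on L6; bus BusRdX; mem=60
  op14 P0: store L7 := 27 → M/I/I on L7; bus (none); mem=81
  op15 P2: store L6 := 1 → I/I/M on L6; bus BusRdX Flush; mem=20
  op16 P0: load  L0 → S/I/O on L0; bus BusRd; mem=20
  op17 P1: load  L0 → S/S/O on L0; bus BusRd; mem=20
  op18 P2: load  L5 → I/I/E on L5; bus (none); mem=40
  op19 P2: store L3 := 20 → I/I/M on L3; bus BusRdX; mem=0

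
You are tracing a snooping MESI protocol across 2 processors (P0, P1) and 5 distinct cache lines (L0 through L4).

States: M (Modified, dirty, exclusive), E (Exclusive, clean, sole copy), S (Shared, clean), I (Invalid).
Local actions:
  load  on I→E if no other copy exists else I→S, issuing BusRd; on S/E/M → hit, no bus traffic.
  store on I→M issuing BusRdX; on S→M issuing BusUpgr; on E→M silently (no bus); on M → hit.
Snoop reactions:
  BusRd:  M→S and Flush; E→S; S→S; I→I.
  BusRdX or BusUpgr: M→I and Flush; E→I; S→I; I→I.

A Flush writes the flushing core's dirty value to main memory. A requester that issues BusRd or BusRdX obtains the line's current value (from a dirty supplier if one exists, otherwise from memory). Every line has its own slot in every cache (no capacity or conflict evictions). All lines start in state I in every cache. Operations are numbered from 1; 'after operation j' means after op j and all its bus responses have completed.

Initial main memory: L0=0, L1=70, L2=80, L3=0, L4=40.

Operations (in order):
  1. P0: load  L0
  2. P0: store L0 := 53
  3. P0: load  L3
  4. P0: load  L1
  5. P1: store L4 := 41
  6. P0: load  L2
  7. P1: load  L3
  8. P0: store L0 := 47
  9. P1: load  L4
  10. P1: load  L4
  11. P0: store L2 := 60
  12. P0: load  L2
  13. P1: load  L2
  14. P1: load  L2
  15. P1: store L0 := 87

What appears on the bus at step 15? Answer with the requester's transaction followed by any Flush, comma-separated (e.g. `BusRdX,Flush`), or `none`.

1. P0: load  L0  bus=[BusRd]  L0: P0=E P1=I  mem[L0]=0
2. P0: store L0 := 53  bus=[-]  L0: P0=M P1=I  mem[L0]=0
3. P0: load  L3  bus=[BusRd]  L3: P0=E P1=I  mem[L3]=0
4. P0: load  L1  bus=[BusRd]  L1: P0=E P1=I  mem[L1]=70
5. P1: store L4 := 41  bus=[BusRdX]  L4: P0=I P1=M  mem[L4]=40
6. P0: load  L2  bus=[BusRd]  L2: P0=E P1=I  mem[L2]=80
7. P1: load  L3  bus=[BusRd]  L3: P0=S P1=S  mem[L3]=0
8. P0: store L0 := 47  bus=[-]  L0: P0=M P1=I  mem[L0]=0
9. P1: load  L4  bus=[-]  L4: P0=I P1=M  mem[L4]=40
10. P1: load  L4  bus=[-]  L4: P0=I P1=M  mem[L4]=40
11. P0: store L2 := 60  bus=[-]  L2: P0=M P1=I  mem[L2]=80
12. P0: load  L2  bus=[-]  L2: P0=M P1=I  mem[L2]=80
13. P1: load  L2  bus=[BusRd,Flush]  L2: P0=S P1=S  mem[L2]=60
14. P1: load  L2  bus=[-]  L2: P0=S P1=S  mem[L2]=60
15. P1: store L0 := 87  bus=[BusRdX,Flush]  L0: P0=I P1=M  mem[L0]=47

bus = BusRdX,Flush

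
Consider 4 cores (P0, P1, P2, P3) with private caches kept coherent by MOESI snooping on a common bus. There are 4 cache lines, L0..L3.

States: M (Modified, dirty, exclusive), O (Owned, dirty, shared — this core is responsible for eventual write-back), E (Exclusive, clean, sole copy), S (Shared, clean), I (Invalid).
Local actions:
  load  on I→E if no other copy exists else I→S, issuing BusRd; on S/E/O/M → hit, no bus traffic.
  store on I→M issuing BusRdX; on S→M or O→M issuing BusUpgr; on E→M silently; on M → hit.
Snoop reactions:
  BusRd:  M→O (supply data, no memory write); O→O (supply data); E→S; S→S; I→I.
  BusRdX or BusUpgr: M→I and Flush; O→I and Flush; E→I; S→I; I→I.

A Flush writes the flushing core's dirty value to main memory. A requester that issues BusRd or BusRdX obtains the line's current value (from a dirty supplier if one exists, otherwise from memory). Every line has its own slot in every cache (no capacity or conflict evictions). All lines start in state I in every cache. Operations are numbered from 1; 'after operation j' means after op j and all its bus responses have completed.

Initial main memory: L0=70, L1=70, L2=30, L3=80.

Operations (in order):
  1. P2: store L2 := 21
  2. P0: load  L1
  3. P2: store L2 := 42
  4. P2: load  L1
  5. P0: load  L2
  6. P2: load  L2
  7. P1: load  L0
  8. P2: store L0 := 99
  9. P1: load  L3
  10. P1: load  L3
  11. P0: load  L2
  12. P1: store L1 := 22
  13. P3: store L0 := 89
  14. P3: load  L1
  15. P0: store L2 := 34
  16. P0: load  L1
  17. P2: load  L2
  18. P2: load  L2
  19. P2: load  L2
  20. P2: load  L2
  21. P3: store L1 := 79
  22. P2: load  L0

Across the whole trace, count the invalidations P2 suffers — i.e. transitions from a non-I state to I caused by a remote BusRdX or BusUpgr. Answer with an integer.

invalidations = 3

1. P2: store L2 := 21  bus=[BusRdX]  L2: P0=I P1=I P2=M P3=I  mem[L2]=30
2. P0: load  L1  bus=[BusRd]  L1: P0=E P1=I P2=I P3=I  mem[L1]=70
3. P2: store L2 := 42  bus=[-]  L2: P0=I P1=I P2=M P3=I  mem[L2]=30
4. P2: load  L1  bus=[BusRd]  L1: P0=S P1=I P2=S P3=I  mem[L1]=70
5. P0: load  L2  bus=[BusRd]  L2: P0=S P1=I P2=O P3=I  mem[L2]=30
6. P2: load  L2  bus=[-]  L2: P0=S P1=I P2=O P3=I  mem[L2]=30
7. P1: load  L0  bus=[BusRd]  L0: P0=I P1=E P2=I P3=I  mem[L0]=70
8. P2: store L0 := 99  bus=[BusRdX]  L0: P0=I P1=I P2=M P3=I  mem[L0]=70
9. P1: load  L3  bus=[BusRd]  L3: P0=I P1=E P2=I P3=I  mem[L3]=80
10. P1: load  L3  bus=[-]  L3: P0=I P1=E P2=I P3=I  mem[L3]=80
11. P0: load  L2  bus=[-]  L2: P0=S P1=I P2=O P3=I  mem[L2]=30
12. P1: store L1 := 22  bus=[BusRdX]  L1: P0=I P1=M P2=I P3=I  mem[L1]=70
13. P3: store L0 := 89  bus=[BusRdX,Flush]  L0: P0=I P1=I P2=I P3=M  mem[L0]=99
14. P3: load  L1  bus=[BusRd]  L1: P0=I P1=O P2=I P3=S  mem[L1]=70
15. P0: store L2 := 34  bus=[BusUpgr,Flush]  L2: P0=M P1=I P2=I P3=I  mem[L2]=42
16. P0: load  L1  bus=[BusRd]  L1: P0=S P1=O P2=I P3=S  mem[L1]=70
17. P2: load  L2  bus=[BusRd]  L2: P0=O P1=I P2=S P3=I  mem[L2]=42
18. P2: load  L2  bus=[-]  L2: P0=O P1=I P2=S P3=I  mem[L2]=42
19. P2: load  L2  bus=[-]  L2: P0=O P1=I P2=S P3=I  mem[L2]=42
20. P2: load  L2  bus=[-]  L2: P0=O P1=I P2=S P3=I  mem[L2]=42
21. P3: store L1 := 79  bus=[BusUpgr,Flush]  L1: P0=I P1=I P2=I P3=M  mem[L1]=22
22. P2: load  L0  bus=[BusRd]  L0: P0=I P1=I P2=S P3=O  mem[L0]=99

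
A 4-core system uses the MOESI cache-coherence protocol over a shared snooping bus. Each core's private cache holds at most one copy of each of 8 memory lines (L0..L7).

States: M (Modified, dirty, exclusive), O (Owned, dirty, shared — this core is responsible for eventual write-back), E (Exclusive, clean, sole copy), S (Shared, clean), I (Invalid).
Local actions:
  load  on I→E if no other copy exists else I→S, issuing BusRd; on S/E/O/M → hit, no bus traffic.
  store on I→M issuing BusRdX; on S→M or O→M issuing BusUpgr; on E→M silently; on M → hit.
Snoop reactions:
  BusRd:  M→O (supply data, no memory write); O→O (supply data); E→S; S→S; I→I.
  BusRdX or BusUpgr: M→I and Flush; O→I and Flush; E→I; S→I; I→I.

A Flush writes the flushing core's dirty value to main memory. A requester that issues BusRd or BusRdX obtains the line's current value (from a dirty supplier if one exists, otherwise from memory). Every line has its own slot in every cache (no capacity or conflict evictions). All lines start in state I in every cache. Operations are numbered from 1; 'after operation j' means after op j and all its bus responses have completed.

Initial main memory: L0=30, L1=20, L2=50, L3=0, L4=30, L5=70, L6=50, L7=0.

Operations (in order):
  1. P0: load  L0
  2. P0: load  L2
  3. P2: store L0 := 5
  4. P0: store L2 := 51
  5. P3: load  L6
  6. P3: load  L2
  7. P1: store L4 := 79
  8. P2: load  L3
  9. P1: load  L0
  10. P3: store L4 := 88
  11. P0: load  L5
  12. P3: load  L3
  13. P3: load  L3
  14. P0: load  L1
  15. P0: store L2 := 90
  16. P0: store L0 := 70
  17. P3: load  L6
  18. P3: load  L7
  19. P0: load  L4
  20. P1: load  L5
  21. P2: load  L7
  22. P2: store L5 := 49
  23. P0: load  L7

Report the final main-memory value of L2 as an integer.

memory[L2] = 50

1. P0: load  L0  bus=[BusRd]  L0: P0=E P1=I P2=I P3=I  mem[L0]=30
2. P0: load  L2  bus=[BusRd]  L2: P0=E P1=I P2=I P3=I  mem[L2]=50
3. P2: store L0 := 5  bus=[BusRdX]  L0: P0=I P1=I P2=M P3=I  mem[L0]=30
4. P0: store L2 := 51  bus=[-]  L2: P0=M P1=I P2=I P3=I  mem[L2]=50
5. P3: load  L6  bus=[BusRd]  L6: P0=I P1=I P2=I P3=E  mem[L6]=50
6. P3: load  L2  bus=[BusRd]  L2: P0=O P1=I P2=I P3=S  mem[L2]=50
7. P1: store L4 := 79  bus=[BusRdX]  L4: P0=I P1=M P2=I P3=I  mem[L4]=30
8. P2: load  L3  bus=[BusRd]  L3: P0=I P1=I P2=E P3=I  mem[L3]=0
9. P1: load  L0  bus=[BusRd]  L0: P0=I P1=S P2=O P3=I  mem[L0]=30
10. P3: store L4 := 88  bus=[BusRdX,Flush]  L4: P0=I P1=I P2=I P3=M  mem[L4]=79
11. P0: load  L5  bus=[BusRd]  L5: P0=E P1=I P2=I P3=I  mem[L5]=70
12. P3: load  L3  bus=[BusRd]  L3: P0=I P1=I P2=S P3=S  mem[L3]=0
13. P3: load  L3  bus=[-]  L3: P0=I P1=I P2=S P3=S  mem[L3]=0
14. P0: load  L1  bus=[BusRd]  L1: P0=E P1=I P2=I P3=I  mem[L1]=20
15. P0: store L2 := 90  bus=[BusUpgr]  L2: P0=M P1=I P2=I P3=I  mem[L2]=50
16. P0: store L0 := 70  bus=[BusRdX,Flush]  L0: P0=M P1=I P2=I P3=I  mem[L0]=5
17. P3: load  L6  bus=[-]  L6: P0=I P1=I P2=I P3=E  mem[L6]=50
18. P3: load  L7  bus=[BusRd]  L7: P0=I P1=I P2=I P3=E  mem[L7]=0
19. P0: load  L4  bus=[BusRd]  L4: P0=S P1=I P2=I P3=O  mem[L4]=79
20. P1: load  L5  bus=[BusRd]  L5: P0=S P1=S P2=I P3=I  mem[L5]=70
21. P2: load  L7  bus=[BusRd]  L7: P0=I P1=I P2=S P3=S  mem[L7]=0
22. P2: store L5 := 49  bus=[BusRdX]  L5: P0=I P1=I P2=M P3=I  mem[L5]=70
23. P0: load  L7  bus=[BusRd]  L7: P0=S P1=I P2=S P3=S  mem[L7]=0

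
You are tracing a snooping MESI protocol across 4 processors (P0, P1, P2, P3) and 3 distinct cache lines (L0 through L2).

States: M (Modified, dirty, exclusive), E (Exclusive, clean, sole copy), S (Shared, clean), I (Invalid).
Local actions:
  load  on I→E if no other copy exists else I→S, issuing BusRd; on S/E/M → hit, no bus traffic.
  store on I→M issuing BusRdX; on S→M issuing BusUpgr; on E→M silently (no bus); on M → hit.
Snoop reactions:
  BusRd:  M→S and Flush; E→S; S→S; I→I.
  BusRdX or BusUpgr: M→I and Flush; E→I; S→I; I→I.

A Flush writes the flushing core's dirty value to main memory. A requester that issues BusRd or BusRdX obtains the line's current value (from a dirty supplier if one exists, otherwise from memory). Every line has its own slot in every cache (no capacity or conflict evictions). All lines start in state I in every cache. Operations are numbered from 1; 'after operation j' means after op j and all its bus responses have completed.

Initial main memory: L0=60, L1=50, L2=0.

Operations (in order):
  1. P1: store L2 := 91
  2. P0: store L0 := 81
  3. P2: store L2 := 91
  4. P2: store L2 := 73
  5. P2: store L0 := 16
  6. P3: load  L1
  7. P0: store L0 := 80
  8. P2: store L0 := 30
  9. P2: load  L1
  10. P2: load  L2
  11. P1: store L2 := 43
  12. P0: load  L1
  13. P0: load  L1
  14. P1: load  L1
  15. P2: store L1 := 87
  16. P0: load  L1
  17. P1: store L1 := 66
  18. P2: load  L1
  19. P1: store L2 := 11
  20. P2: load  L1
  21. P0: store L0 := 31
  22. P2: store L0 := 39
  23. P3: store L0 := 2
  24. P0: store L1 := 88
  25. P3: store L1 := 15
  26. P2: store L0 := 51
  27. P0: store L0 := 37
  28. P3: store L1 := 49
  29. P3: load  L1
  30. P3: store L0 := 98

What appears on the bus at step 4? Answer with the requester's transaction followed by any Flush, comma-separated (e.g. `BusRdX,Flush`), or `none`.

bus = none

  op1 P1: store L2 := 91 → I/M/I/I on L2; bus BusRdX; mem=0
  op2 P0: store L0 := 81 → M/I/I/I on L0; bus BusRdX; mem=60
  op3 P2: store L2 := 91 → I/I/M/I on L2; bus BusRdX Flush; mem=91
  op4 P2: store L2 := 73 → I/I/M/I on L2; bus (none); mem=91
  op5 P2: store L0 := 16 → I/I/M/I on L0; bus BusRdX Flush; mem=81
  op6 P3: load  L1 → I/I/I/E on L1; bus BusRd; mem=50
  op7 P0: store L0 := 80 → M/I/I/I on L0; bus BusRdX Flush; mem=16
  op8 P2: store L0 := 30 → I/I/M/I on L0; bus BusRdX Flush; mem=80
  op9 P2: load  L1 → I/I/S/S on L1; bus BusRd; mem=50
  op10 P2: load  L2 → I/I/M/I on L2; bus (none); mem=91
  op11 P1: store L2 := 43 → I/M/I/I on L2; bus BusRdX Flush; mem=73
  op12 P0: load  L1 → S/I/S/S on L1; bus BusRd; mem=50
  op13 P0: load  L1 → S/I/S/S on L1; bus (none); mem=50
  op14 P1: load  L1 → S/S/S/S on L1; bus BusRd; mem=50
  op15 P2: store L1 := 87 → I/I/M/I on L1; bus BusUpgr; mem=50
  op16 P0: load  L1 → S/I/S/I on L1; bus BusRd Flush; mem=87
  op17 P1: store L1 := 66 → I/M/I/I on L1; bus BusRdX; mem=87
  op18 P2: load  L1 → I/S/S/I on L1; bus BusRd Flush; mem=66
  op19 P1: store L2 := 11 → I/M/I/I on L2; bus (none); mem=73
  op20 P2: load  L1 → I/S/S/I on L1; bus (none); mem=66
  op21 P0: store L0 := 31 → M/I/I/I on L0; bus BusRdX Flush; mem=30
  op22 P2: store L0 := 39 → I/I/M/I on L0; bus BusRdX Flush; mem=31
  op23 P3: store L0 := 2 → I/I/I/M on L0; bus BusRdX Flush; mem=39
  op24 P0: store L1 := 88 → M/I/I/I on L1; bus BusRdX; mem=66
  op25 P3: store L1 := 15 → I/I/I/M on L1; bus BusRdX Flush; mem=88
  op26 P2: store L0 := 51 → I/I/M/I on L0; bus BusRdX Flush; mem=2
  op27 P0: store L0 := 37 → M/I/I/I on L0; bus BusRdX Flush; mem=51
  op28 P3: store L1 := 49 → I/I/I/M on L1; bus (none); mem=88
  op29 P3: load  L1 → I/I/I/M on L1; bus (none); mem=88
  op30 P3: store L0 := 98 → I/I/I/M on L0; bus BusRdX Flush; mem=37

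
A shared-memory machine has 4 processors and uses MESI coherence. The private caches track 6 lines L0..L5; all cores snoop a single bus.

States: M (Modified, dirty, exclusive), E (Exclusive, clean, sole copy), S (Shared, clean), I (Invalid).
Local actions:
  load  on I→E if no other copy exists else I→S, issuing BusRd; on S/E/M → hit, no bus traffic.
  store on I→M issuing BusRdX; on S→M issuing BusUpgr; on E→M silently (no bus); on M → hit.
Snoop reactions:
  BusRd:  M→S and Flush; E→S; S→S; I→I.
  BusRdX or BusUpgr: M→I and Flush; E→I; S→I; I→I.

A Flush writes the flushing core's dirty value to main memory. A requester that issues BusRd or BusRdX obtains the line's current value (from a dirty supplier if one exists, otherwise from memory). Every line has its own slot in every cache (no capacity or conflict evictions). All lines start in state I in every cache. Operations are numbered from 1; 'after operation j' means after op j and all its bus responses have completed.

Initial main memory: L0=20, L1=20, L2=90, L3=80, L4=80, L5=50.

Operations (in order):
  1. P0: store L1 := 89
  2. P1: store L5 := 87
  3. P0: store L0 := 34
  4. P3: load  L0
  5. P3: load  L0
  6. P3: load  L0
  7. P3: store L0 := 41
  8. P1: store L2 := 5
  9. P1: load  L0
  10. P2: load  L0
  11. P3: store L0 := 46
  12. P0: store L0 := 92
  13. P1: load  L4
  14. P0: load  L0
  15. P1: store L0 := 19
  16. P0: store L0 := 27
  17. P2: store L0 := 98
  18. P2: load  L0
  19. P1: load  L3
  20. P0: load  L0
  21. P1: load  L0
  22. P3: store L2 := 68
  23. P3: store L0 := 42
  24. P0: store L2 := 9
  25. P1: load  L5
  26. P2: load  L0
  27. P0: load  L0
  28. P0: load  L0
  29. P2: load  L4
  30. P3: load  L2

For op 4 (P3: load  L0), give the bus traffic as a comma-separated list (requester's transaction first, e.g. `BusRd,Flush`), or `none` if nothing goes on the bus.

step 1: P0: store L1 := 89  ⟶  MIII  (L1)  txn=BusRdX  M[L1]=20
step 2: P1: store L5 := 87  ⟶  IMII  (L5)  txn=BusRdX  M[L5]=50
step 3: P0: store L0 := 34  ⟶  MIII  (L0)  txn=BusRdX  M[L0]=20
step 4: P3: load  L0  ⟶  SIIS  (L0)  txn=BusRd+Flush  M[L0]=34
step 5: P3: load  L0  ⟶  SIIS  (L0)  txn=∅  M[L0]=34
step 6: P3: load  L0  ⟶  SIIS  (L0)  txn=∅  M[L0]=34
step 7: P3: store L0 := 41  ⟶  IIIM  (L0)  txn=BusUpgr  M[L0]=34
step 8: P1: store L2 := 5  ⟶  IMII  (L2)  txn=BusRdX  M[L2]=90
step 9: P1: load  L0  ⟶  ISIS  (L0)  txn=BusRd+Flush  M[L0]=41
step 10: P2: load  L0  ⟶  ISSS  (L0)  txn=BusRd  M[L0]=41
step 11: P3: store L0 := 46  ⟶  IIIM  (L0)  txn=BusUpgr  M[L0]=41
step 12: P0: store L0 := 92  ⟶  MIII  (L0)  txn=BusRdX+Flush  M[L0]=46
step 13: P1: load  L4  ⟶  IEII  (L4)  txn=BusRd  M[L4]=80
step 14: P0: load  L0  ⟶  MIII  (L0)  txn=∅  M[L0]=46
step 15: P1: store L0 := 19  ⟶  IMII  (L0)  txn=BusRdX+Flush  M[L0]=92
step 16: P0: store L0 := 27  ⟶  MIII  (L0)  txn=BusRdX+Flush  M[L0]=19
step 17: P2: store L0 := 98  ⟶  IIMI  (L0)  txn=BusRdX+Flush  M[L0]=27
step 18: P2: load  L0  ⟶  IIMI  (L0)  txn=∅  M[L0]=27
step 19: P1: load  L3  ⟶  IEII  (L3)  txn=BusRd  M[L3]=80
step 20: P0: load  L0  ⟶  SISI  (L0)  txn=BusRd+Flush  M[L0]=98
step 21: P1: load  L0  ⟶  SSSI  (L0)  txn=BusRd  M[L0]=98
step 22: P3: store L2 := 68  ⟶  IIIM  (L2)  txn=BusRdX+Flush  M[L2]=5
step 23: P3: store L0 := 42  ⟶  IIIM  (L0)  txn=BusRdX  M[L0]=98
step 24: P0: store L2 := 9  ⟶  MIII  (L2)  txn=BusRdX+Flush  M[L2]=68
step 25: P1: load  L5  ⟶  IMII  (L5)  txn=∅  M[L5]=50
step 26: P2: load  L0  ⟶  IISS  (L0)  txn=BusRd+Flush  M[L0]=42
step 27: P0: load  L0  ⟶  SISS  (L0)  txn=BusRd  M[L0]=42
step 28: P0: load  L0  ⟶  SISS  (L0)  txn=∅  M[L0]=42
step 29: P2: load  L4  ⟶  ISSI  (L4)  txn=BusRd  M[L4]=80
step 30: P3: load  L2  ⟶  SIIS  (L2)  txn=BusRd+Flush  M[L2]=9

bus = BusRd,Flush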